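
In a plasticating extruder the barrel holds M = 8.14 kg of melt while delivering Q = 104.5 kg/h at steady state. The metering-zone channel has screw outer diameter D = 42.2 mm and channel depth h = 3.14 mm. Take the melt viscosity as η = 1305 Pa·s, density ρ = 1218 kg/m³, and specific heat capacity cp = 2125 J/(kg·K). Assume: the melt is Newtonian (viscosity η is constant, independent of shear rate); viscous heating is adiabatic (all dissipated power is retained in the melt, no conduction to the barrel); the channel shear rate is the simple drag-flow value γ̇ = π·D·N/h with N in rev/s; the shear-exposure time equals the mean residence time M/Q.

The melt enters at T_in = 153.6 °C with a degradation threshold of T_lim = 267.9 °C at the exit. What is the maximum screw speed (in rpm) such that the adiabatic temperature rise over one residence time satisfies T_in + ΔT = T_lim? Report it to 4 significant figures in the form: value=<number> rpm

value=40.40 rpm

Throughput in SI: Q_s = 104.5 kg/h ÷ 3600 s/h = 0.0290278 kg/s
t_res = M / Q_s = 8.14 ÷ 0.0290278 = 280.421 s
Geometry in SI: D = 42.2 mm → 0.0422 m, h = 3.14 mm → 0.00314 m
Allowable rise: ΔT_a = T_lim − T_in = 267.9 − 153.6 = 114.3 K
Invert ΔT = ηγ̇²t_res/(ρcp) for γ̇: γ̇_max² = ΔT_a ρ cp / (η t_res) = 114.3·1218·2125 / (1305·280.421) = 808.409 s⁻²
Take the square root: γ̇_max = √(808.409) = 28.4325 s⁻¹
N_max = γ̇_max h / (πD) = 28.4325·0.00314/(π·0.0422) = 0.673415 rev/s → ×60 = 40.4049 rpm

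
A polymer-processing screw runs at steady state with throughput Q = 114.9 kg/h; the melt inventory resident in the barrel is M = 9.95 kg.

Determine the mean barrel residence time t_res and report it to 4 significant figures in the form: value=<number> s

value=311.7 s

Throughput in SI: Q_s = 114.9 kg/h ÷ 3600 s/h = 0.0319167 kg/s
t_res = M / Q_s = 9.95 / 0.0319167 = 311.749 s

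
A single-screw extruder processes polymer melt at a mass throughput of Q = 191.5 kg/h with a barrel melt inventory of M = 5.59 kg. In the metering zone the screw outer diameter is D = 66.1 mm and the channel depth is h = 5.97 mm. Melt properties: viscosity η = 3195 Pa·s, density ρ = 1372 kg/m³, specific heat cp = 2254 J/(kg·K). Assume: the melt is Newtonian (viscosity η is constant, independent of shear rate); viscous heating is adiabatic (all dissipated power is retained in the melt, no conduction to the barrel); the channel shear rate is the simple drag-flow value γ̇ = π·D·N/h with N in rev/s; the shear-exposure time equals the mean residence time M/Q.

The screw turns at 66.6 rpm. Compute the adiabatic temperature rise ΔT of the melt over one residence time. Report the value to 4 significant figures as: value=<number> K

value=161.8 K

Throughput in SI: Q_s = 191.5 kg/h ÷ 3600 s/h = 0.0531944 kg/s
Mean residence time: t_res = M/Q_s = 5.59 kg / 0.0531944 kg/s = 105.086 s
Convert to SI: D = 0.0661 m, h = 0.00597 m, N = 66.6/60 = 1.11 rev/s
γ̇ = π D N / h = (π)(0.0661)(1.11) / 0.00597 = 38.61 s⁻¹
Adiabatic rise: ΔT = η γ̇² t_res / (ρ cp) = 3195·(38.61)²·105.086 / (1372·2254) = 161.848 K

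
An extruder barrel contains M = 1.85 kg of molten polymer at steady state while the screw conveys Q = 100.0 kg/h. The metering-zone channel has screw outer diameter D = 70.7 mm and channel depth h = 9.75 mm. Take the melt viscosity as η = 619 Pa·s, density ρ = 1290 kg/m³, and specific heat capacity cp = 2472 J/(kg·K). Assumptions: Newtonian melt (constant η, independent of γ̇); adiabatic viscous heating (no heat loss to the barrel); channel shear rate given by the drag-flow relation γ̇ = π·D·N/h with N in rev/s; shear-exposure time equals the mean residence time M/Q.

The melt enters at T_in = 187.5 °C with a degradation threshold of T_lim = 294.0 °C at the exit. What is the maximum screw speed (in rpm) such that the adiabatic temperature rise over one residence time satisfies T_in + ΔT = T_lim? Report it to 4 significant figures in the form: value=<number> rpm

value=239.1 rpm

Convert throughput: Q = 100.0 kg/h = 100.0/3600 = 0.0277778 kg/s
t_res = M / Q_s = 1.85 ÷ 0.0277778 = 66.6 s
D = 70.7 mm = 0.0707 m;  h = 9.75 mm = 0.00975 m
Allowable rise: ΔT_a = T_lim − T_in = 294.0 − 187.5 = 106.5 K
Invert ΔT = ηγ̇²t_res/(ρcp) for γ̇: γ̇_max² = ΔT_a ρ cp / (η t_res) = 106.5·1290·2472 / (619·66.6) = 8238.02 s⁻²
γ̇_max = sqrt(8238.02) = 90.7635 s⁻¹
Solve γ̇ = πDN/h for N: N_max = γ̇_max·h/(π·D) = 90.7635 × 0.00975 / (π × 0.0707) = 3.98425 rev/s = 239.055 rpm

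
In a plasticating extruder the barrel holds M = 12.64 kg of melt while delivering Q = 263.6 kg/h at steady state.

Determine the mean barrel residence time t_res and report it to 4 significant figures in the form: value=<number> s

Convert throughput: Q = 263.6 kg/h = 263.6/3600 = 0.0732222 kg/s
t_res = M / Q_s = 12.64 ÷ 0.0732222 = 172.625 s

value=172.6 s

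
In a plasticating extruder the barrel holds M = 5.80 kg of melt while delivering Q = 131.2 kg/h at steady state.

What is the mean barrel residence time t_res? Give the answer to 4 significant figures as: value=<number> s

value=159.1 s

Q_s = Q / 3600 = 131.2 / 3600 = 0.0364444 kg/s
t_res = M / Q_s = 5.80 ÷ 0.0364444 = 159.146 s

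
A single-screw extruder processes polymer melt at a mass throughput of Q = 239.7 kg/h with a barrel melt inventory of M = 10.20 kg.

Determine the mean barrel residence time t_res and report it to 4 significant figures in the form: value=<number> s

Convert throughput: Q = 239.7 kg/h = 239.7/3600 = 0.0665833 kg/s
Mean residence time: t_res = M/Q_s = 10.20 kg / 0.0665833 kg/s = 153.191 s

value=153.2 s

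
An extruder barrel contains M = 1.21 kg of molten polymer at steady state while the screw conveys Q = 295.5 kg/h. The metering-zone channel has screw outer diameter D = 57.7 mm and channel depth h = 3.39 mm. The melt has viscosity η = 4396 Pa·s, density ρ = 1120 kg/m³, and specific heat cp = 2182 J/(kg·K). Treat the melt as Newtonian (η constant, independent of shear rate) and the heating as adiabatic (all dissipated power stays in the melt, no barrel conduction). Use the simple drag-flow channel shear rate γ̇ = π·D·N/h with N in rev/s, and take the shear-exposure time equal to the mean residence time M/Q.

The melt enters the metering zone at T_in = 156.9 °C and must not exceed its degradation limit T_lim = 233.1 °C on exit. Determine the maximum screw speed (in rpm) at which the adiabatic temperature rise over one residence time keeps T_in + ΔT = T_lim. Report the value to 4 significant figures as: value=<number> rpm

value=60.15 rpm

Convert throughput: Q = 295.5 kg/h = 295.5/3600 = 0.0820833 kg/s
t_res = M / Q_s = 1.21 ÷ 0.0820833 = 14.7411 s
Geometry in SI: D = 57.7 mm → 0.0577 m, h = 3.39 mm → 0.00339 m
Allowable rise: ΔT_a = T_lim − T_in = 233.1 − 156.9 = 76.2 K
γ̇_max² = ΔT_a·ρ·cp/(η·t_res) = 76.2·1120·2182/(4396·14.7411) = 2873.69 s⁻²
γ̇_max = sqrt(2873.69) = 53.6068 s⁻¹
N_max = γ̇_max h / (πD) = 53.6068·0.00339/(π·0.0577) = 1.00252 rev/s → ×60 = 60.1513 rpm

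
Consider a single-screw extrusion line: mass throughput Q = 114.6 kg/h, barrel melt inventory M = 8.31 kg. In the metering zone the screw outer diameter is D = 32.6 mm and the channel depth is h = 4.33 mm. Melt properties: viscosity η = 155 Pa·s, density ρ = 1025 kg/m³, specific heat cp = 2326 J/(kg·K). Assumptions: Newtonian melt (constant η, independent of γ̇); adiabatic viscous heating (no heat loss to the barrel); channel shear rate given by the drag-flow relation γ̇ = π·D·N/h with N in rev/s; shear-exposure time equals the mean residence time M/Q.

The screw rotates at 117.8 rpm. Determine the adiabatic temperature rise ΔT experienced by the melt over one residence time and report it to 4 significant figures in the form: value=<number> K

value=36.60 K

Q_s = Q / 3600 = 114.6 / 3600 = 0.0318333 kg/s
Mean residence time: t_res = M/Q_s = 8.31 kg / 0.0318333 kg/s = 261.047 s
D = 32.6 mm = 0.0326 m;  h = 4.33 mm = 0.00433 m;  N = 117.8 rpm / 60 = 1.96333 rev/s
γ̇ = π·D·N / h = π · 0.0326 · 1.96333 / 0.00433 = 46.438 s⁻¹
ΔT = η·γ̇²·t_res/(ρ·cp) = [155 × 46.438² × 261.047] / [1025 × 2326] = 36.5986 K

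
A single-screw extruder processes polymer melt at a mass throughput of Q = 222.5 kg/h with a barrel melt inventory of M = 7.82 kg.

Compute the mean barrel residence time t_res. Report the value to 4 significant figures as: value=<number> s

value=126.5 s

Throughput in SI: Q_s = 222.5 kg/h ÷ 3600 s/h = 0.0618056 kg/s
t_res = M / Q_s = 7.82 ÷ 0.0618056 = 126.526 s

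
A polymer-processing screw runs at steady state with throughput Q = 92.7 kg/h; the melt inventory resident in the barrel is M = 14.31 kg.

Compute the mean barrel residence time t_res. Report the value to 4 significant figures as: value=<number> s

Convert throughput: Q = 92.7 kg/h = 92.7/3600 = 0.02575 kg/s
t_res = M / Q_s = 14.31 ÷ 0.02575 = 555.728 s

value=555.7 s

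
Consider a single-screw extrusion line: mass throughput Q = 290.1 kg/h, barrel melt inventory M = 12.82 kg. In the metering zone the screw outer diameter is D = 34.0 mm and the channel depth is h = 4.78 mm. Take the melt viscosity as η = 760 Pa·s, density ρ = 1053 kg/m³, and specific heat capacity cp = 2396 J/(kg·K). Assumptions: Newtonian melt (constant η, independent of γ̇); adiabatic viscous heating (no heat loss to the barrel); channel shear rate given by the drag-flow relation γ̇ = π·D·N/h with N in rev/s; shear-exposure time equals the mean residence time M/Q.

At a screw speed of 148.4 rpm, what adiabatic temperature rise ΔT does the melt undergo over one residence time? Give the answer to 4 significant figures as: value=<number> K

Q_s = Q / 3600 = 290.1 / 3600 = 0.0805833 kg/s
t_res = M / Q_s = 12.82 ÷ 0.0805833 = 159.09 s
D = 34.0 mm = 0.034 m;  h = 4.78 mm = 0.00478 m;  N = 148.4 rpm / 60 = 2.47333 rev/s
γ̇ = π D N / h = (π)(0.034)(2.47333) / 0.00478 = 55.2692 s⁻¹
Adiabatic rise: ΔT = η γ̇² t_res / (ρ cp) = 760·(55.2692)²·159.09 / (1053·2396) = 146.389 K

value=146.4 K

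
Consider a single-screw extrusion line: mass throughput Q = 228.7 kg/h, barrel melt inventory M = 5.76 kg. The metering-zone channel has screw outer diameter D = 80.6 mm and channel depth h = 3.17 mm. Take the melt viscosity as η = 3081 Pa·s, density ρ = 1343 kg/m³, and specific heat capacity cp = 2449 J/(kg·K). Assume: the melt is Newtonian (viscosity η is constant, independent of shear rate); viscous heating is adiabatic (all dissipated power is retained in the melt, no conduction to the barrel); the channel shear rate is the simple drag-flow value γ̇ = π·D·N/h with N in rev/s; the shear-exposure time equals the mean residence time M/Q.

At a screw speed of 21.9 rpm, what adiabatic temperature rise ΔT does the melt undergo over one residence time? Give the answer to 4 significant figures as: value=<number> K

Convert throughput: Q = 228.7 kg/h = 228.7/3600 = 0.0635278 kg/s
t_res = M / Q_s = 5.76 / 0.0635278 = 90.669 s
Convert to SI: D = 0.0806 m, h = 0.00317 m, N = 21.9/60 = 0.365 rev/s
γ̇ = π D N / h = (π)(0.0806)(0.365) / 0.00317 = 29.1554 s⁻¹
Adiabatic rise: ΔT = η γ̇² t_res / (ρ cp) = 3081·(29.1554)²·90.669 / (1343·2449) = 72.1976 K

value=72.20 K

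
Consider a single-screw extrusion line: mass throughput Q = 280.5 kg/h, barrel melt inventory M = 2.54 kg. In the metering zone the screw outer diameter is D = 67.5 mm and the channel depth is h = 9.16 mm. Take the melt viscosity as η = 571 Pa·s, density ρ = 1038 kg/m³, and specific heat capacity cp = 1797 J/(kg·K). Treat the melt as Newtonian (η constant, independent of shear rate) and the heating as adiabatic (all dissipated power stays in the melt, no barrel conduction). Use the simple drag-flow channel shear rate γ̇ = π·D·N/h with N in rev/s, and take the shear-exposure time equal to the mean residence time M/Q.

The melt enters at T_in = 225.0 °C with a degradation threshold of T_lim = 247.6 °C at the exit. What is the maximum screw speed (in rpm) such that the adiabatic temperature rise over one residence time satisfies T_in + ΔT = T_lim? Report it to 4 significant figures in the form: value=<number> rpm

value=123.3 rpm

Convert throughput: Q = 280.5 kg/h = 280.5/3600 = 0.0779167 kg/s
Mean residence time: t_res = M/Q_s = 2.54 kg / 0.0779167 kg/s = 32.5989 s
D = 67.5 mm = 0.0675 m;  h = 9.16 mm = 0.00916 m
ΔT_a = T_lim − T_in = 247.6 − 225.0 = 22.6 K
Invert ΔT = ηγ̇²t_res/(ρcp) for γ̇: γ̇_max² = ΔT_a ρ cp / (η t_res) = 22.6·1038·1797 / (571·32.5989) = 2264.72 s⁻²
γ̇_max = sqrt(2264.72) = 47.5891 s⁻¹
N_max = γ̇_max h / (πD) = 47.5891·0.00916/(π·0.0675) = 2.05565 rev/s → ×60 = 123.339 rpm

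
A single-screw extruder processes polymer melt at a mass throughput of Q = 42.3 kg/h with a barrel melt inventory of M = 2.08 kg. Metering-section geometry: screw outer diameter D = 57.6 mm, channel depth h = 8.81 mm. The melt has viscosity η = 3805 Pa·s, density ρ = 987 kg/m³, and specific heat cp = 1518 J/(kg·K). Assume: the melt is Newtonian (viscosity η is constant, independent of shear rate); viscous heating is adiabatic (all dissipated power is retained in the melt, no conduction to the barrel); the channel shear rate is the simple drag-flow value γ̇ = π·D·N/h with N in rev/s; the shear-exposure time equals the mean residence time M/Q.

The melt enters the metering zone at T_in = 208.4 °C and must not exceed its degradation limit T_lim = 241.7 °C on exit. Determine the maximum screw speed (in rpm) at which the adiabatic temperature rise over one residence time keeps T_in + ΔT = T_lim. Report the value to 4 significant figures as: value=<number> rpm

value=25.14 rpm

Convert throughput: Q = 42.3 kg/h = 42.3/3600 = 0.01175 kg/s
Mean residence time: t_res = M/Q_s = 2.08 kg / 0.01175 kg/s = 177.021 s
D = 57.6 mm = 0.0576 m;  h = 8.81 mm = 0.00881 m
Allowable rise: ΔT_a = T_lim − T_in = 241.7 − 208.4 = 33.3 K
γ̇_max² = ΔT_a·ρ·cp/(η·t_res) = 33.3·987·1518/(3805·177.021) = 74.0718 s⁻²
γ̇_max = sqrt(74.0718) = 8.6065 s⁻¹
Solve γ̇ = πDN/h for N: N_max = γ̇_max·h/(π·D) = 8.6065 × 0.00881 / (π × 0.0576) = 0.419015 rev/s = 25.1409 rpm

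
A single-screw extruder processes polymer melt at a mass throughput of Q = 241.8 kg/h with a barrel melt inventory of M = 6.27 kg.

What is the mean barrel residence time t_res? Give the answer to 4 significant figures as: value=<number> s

Throughput in SI: Q_s = 241.8 kg/h ÷ 3600 s/h = 0.0671667 kg/s
t_res = M / Q_s = 6.27 / 0.0671667 = 93.3499 s

value=93.35 s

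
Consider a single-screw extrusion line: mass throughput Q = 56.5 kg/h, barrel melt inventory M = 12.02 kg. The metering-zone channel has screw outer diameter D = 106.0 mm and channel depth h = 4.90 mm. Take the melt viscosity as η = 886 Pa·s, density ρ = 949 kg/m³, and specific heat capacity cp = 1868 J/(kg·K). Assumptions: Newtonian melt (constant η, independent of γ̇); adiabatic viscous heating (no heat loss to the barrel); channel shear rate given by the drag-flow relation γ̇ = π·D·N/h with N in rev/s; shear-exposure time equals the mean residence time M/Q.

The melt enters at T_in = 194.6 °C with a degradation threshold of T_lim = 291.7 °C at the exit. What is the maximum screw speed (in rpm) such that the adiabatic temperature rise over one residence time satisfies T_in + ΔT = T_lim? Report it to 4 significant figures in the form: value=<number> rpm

Q_s = Q / 3600 = 56.5 / 3600 = 0.0156944 kg/s
Mean residence time: t_res = M/Q_s = 12.02 kg / 0.0156944 kg/s = 765.876 s
D = 106.0 mm = 0.106 m;  h = 4.90 mm = 0.0049 m
ΔT_a = T_lim − T_in = 291.7 − 194.6 = 97.1 K
γ̇_max² = ΔT_a·ρ·cp / (η·t_res) = [97.1 × 949 × 1868] / [886 × 765.876] = 253.671 s⁻²
γ̇_max = sqrt(253.671) = 15.927 s⁻¹
N_max = γ̇_max h / (πD) = 15.927·0.0049/(π·0.106) = 0.234356 rev/s → ×60 = 14.0613 rpm

value=14.06 rpm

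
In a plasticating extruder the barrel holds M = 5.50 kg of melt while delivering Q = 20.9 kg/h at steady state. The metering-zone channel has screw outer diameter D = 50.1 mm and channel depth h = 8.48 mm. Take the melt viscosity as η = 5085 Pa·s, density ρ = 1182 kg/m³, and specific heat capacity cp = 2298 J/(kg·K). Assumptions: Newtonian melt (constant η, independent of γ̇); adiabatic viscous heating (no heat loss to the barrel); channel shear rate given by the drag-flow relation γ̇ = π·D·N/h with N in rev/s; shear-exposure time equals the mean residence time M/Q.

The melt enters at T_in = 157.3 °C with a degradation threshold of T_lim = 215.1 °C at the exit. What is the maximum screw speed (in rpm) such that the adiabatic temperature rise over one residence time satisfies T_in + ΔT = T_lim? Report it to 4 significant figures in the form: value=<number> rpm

value=18.45 rpm

Convert throughput: Q = 20.9 kg/h = 20.9/3600 = 0.00580556 kg/s
t_res = M / Q_s = 5.50 / 0.00580556 = 947.368 s
D = 50.1 mm = 0.0501 m;  h = 8.48 mm = 0.00848 m
ΔT_a = T_lim − T_in = 215.1 − 157.3 = 57.8 K
γ̇_max² = ΔT_a·ρ·cp/(η·t_res) = 57.8·1182·2298/(5085·947.368) = 32.5901 s⁻²
Take the square root: γ̇_max = √(32.5901) = 5.70877 s⁻¹
N_max = γ̇_max·h / (π·D) = 5.70877 · 0.00848 / (π · 0.0501) = 0.307575 rev/s = 18.4545 rpm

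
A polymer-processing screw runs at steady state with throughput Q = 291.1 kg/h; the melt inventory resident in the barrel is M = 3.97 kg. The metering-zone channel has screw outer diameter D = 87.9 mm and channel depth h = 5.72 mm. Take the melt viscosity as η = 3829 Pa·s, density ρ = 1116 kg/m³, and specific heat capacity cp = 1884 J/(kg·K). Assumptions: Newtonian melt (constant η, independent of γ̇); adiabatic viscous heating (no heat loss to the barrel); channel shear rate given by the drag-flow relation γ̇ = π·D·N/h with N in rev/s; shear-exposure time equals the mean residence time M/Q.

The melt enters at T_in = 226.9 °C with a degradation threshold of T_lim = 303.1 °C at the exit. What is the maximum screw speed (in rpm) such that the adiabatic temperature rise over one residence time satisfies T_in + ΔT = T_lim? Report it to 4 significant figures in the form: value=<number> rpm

value=36.28 rpm

Convert throughput: Q = 291.1 kg/h = 291.1/3600 = 0.0808611 kg/s
t_res = M / Q_s = 3.97 / 0.0808611 = 49.0965 s
Geometry in SI: D = 87.9 mm → 0.0879 m, h = 5.72 mm → 0.00572 m
ΔT_a = T_lim − T_in = 303.1 °C − 226.9 °C = 76.2 K
γ̇_max² = ΔT_a·ρ·cp / (η·t_res) = [76.2 × 1116 × 1884] / [3829 × 49.0965] = 852.244 s⁻²
Take the square root: γ̇_max = √(852.244) = 29.1932 s⁻¹
N_max = γ̇_max h / (πD) = 29.1932·0.00572/(π·0.0879) = 0.604699 rev/s → ×60 = 36.2819 rpm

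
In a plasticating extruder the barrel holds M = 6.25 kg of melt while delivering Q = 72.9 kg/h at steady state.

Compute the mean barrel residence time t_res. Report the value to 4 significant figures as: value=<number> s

value=308.6 s

Q_s = Q / 3600 = 72.9 / 3600 = 0.02025 kg/s
Mean residence time: t_res = M/Q_s = 6.25 kg / 0.02025 kg/s = 308.642 s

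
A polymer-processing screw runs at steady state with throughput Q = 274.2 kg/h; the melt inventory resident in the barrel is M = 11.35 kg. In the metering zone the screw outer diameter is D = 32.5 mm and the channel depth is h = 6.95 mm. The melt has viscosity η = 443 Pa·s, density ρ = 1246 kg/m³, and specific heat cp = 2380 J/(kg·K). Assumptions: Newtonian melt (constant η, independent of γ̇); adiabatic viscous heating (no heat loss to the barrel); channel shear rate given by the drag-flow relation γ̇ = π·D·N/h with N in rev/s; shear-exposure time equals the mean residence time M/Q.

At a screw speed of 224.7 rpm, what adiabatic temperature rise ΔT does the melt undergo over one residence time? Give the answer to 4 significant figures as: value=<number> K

value=67.38 K

Q_s = Q / 3600 = 274.2 / 3600 = 0.0761667 kg/s
t_res = M / Q_s = 11.35 ÷ 0.0761667 = 149.015 s
D = 32.5 mm = 0.0325 m;  h = 6.95 mm = 0.00695 m;  N = 224.7 rpm / 60 = 3.745 rev/s
γ̇ = π·D·N / h = π · 0.0325 · 3.745 / 0.00695 = 55.0174 s⁻¹
ΔT = η·γ̇²·t_res / (ρ·cp) = 443 · (55.0174)² · 149.015 / (1246 · 2380) = 67.3814 K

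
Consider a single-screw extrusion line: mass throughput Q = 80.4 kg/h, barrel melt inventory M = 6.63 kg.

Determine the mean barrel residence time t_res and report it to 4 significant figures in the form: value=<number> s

Throughput in SI: Q_s = 80.4 kg/h ÷ 3600 s/h = 0.0223333 kg/s
t_res = M / Q_s = 6.63 / 0.0223333 = 296.866 s

value=296.9 s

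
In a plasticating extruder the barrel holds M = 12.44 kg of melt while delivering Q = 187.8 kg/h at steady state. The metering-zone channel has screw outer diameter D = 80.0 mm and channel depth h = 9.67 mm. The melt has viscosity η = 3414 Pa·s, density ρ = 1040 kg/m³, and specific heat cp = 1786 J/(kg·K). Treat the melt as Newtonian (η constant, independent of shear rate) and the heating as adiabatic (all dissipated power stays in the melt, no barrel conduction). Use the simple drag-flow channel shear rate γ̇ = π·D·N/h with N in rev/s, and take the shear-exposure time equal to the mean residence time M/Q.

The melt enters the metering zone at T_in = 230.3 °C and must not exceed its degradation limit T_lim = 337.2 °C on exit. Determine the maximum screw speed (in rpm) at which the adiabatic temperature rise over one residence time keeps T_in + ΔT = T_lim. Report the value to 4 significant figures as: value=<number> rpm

Throughput in SI: Q_s = 187.8 kg/h ÷ 3600 s/h = 0.0521667 kg/s
Mean residence time: t_res = M/Q_s = 12.44 kg / 0.0521667 kg/s = 238.466 s
D = 80.0 mm = 0.08 m;  h = 9.67 mm = 0.00967 m
Allowable rise: ΔT_a = T_lim − T_in = 337.2 − 230.3 = 106.9 K
γ̇_max² = ΔT_a·ρ·cp / (η·t_res) = [106.9 × 1040 × 1786] / [3414 × 238.466] = 243.894 s⁻²
Take the square root: γ̇_max = √(243.894) = 15.6171 s⁻¹
Solve γ̇ = πDN/h for N: N_max = γ̇_max·h/(π·D) = 15.6171 × 0.00967 / (π × 0.08) = 0.60088 rev/s = 36.0528 rpm

value=36.05 rpm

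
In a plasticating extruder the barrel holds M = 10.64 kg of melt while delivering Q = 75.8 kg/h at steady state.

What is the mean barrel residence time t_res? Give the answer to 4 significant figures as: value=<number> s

Q_s = Q / 3600 = 75.8 / 3600 = 0.0210556 kg/s
Mean residence time: t_res = M/Q_s = 10.64 kg / 0.0210556 kg/s = 505.33 s

value=505.3 s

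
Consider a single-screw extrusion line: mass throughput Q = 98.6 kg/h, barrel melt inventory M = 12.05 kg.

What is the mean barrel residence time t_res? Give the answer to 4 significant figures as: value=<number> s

Throughput in SI: Q_s = 98.6 kg/h ÷ 3600 s/h = 0.0273889 kg/s
t_res = M / Q_s = 12.05 / 0.0273889 = 439.959 s

value=440.0 s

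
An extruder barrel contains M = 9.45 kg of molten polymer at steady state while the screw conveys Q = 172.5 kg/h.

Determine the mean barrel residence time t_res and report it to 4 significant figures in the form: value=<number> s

value=197.2 s

Throughput in SI: Q_s = 172.5 kg/h ÷ 3600 s/h = 0.0479167 kg/s
t_res = M / Q_s = 9.45 ÷ 0.0479167 = 197.217 s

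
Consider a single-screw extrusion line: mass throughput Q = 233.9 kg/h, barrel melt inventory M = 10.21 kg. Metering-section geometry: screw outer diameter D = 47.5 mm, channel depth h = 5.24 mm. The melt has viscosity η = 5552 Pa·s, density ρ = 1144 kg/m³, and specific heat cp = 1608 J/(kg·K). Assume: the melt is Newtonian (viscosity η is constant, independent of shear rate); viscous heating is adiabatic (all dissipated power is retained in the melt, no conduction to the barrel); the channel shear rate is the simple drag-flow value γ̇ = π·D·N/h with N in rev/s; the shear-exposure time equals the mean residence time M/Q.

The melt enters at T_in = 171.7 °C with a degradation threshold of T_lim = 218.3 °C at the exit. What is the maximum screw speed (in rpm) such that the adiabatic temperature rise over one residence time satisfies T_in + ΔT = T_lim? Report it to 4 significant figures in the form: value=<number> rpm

value=20.88 rpm

Q_s = Q / 3600 = 233.9 / 3600 = 0.0649722 kg/s
t_res = M / Q_s = 10.21 / 0.0649722 = 157.144 s
Geometry in SI: D = 47.5 mm → 0.0475 m, h = 5.24 mm → 0.00524 m
Allowable rise: ΔT_a = T_lim − T_in = 218.3 − 171.7 = 46.6 K
Invert ΔT = ηγ̇²t_res/(ρcp) for γ̇: γ̇_max² = ΔT_a ρ cp / (η t_res) = 46.6·1144·1608 / (5552·157.144) = 98.2541 s⁻²
Take the square root: γ̇_max = √(98.2541) = 9.91232 s⁻¹
N_max = γ̇_max·h / (π·D) = 9.91232 · 0.00524 / (π · 0.0475) = 0.348067 rev/s = 20.884 rpm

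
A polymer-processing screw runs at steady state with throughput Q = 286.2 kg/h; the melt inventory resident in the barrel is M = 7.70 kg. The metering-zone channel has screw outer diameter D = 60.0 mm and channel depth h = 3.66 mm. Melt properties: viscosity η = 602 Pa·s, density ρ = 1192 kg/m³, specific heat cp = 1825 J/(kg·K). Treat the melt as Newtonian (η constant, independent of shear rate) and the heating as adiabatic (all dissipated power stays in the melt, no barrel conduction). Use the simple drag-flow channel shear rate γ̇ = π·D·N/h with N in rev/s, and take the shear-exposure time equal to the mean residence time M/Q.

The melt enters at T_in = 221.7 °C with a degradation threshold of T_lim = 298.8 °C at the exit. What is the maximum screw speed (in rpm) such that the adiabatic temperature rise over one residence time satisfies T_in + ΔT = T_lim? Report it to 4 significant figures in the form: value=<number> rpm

value=62.48 rpm

Q_s = Q / 3600 = 286.2 / 3600 = 0.0795 kg/s
t_res = M / Q_s = 7.70 ÷ 0.0795 = 96.8553 s
D = 60.0 mm = 0.06 m;  h = 3.66 mm = 0.00366 m
ΔT_a = T_lim − T_in = 298.8 − 221.7 = 77.1 K
γ̇_max² = ΔT_a·ρ·cp/(η·t_res) = 77.1·1192·1825/(602·96.8553) = 2876.56 s⁻²
γ̇_max = sqrt(2876.56) = 53.6336 s⁻¹
N_max = γ̇_max·h / (π·D) = 53.6336 · 0.00366 / (π · 0.06) = 1.0414 rev/s = 62.4839 rpm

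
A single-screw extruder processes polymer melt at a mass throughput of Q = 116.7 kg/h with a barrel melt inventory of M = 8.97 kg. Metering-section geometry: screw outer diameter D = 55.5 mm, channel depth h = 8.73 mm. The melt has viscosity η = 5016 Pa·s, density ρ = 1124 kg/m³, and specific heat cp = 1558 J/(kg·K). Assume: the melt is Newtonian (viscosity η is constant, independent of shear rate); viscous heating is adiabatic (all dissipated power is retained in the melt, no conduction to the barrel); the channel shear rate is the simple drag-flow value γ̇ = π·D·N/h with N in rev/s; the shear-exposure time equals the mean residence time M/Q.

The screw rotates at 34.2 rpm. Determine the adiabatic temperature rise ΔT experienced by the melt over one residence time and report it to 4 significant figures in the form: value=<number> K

value=102.7 K

Convert throughput: Q = 116.7 kg/h = 116.7/3600 = 0.0324167 kg/s
Mean residence time: t_res = M/Q_s = 8.97 kg / 0.0324167 kg/s = 276.71 s
Convert to SI: D = 0.0555 m, h = 0.00873 m, N = 34.2/60 = 0.57 rev/s
γ̇ = π D N / h = (π)(0.0555)(0.57) / 0.00873 = 11.3842 s⁻¹
Adiabatic rise: ΔT = η γ̇² t_res / (ρ cp) = 5016·(11.3842)²·276.71 / (1124·1558) = 102.72 K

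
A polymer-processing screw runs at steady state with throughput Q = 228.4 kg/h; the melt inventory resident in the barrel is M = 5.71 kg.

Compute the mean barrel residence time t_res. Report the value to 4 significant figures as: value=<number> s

Throughput in SI: Q_s = 228.4 kg/h ÷ 3600 s/h = 0.0634444 kg/s
Mean residence time: t_res = M/Q_s = 5.71 kg / 0.0634444 kg/s = 90 s

value=90.00 s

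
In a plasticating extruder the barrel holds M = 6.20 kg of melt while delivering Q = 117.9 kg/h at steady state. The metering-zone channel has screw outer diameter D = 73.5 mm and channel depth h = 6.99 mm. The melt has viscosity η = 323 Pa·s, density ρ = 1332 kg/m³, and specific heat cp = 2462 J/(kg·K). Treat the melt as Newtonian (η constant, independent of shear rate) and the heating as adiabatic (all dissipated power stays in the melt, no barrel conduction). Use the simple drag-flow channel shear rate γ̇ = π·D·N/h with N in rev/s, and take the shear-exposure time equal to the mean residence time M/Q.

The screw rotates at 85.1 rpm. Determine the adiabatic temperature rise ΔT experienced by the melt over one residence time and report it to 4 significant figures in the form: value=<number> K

value=40.93 K

Q_s = Q / 3600 = 117.9 / 3600 = 0.03275 kg/s
Mean residence time: t_res = M/Q_s = 6.20 kg / 0.03275 kg/s = 189.313 s
Convert to SI: D = 0.0735 m, h = 0.00699 m, N = 85.1/60 = 1.41833 rev/s
γ̇ = π D N / h = (π)(0.0735)(1.41833) / 0.00699 = 46.8531 s⁻¹
Adiabatic rise: ΔT = η γ̇² t_res / (ρ cp) = 323·(46.8531)²·189.313 / (1332·2462) = 40.9324 K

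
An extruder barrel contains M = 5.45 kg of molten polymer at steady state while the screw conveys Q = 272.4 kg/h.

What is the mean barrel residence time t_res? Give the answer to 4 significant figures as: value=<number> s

Convert throughput: Q = 272.4 kg/h = 272.4/3600 = 0.0756667 kg/s
t_res = M / Q_s = 5.45 / 0.0756667 = 72.0264 s

value=72.03 s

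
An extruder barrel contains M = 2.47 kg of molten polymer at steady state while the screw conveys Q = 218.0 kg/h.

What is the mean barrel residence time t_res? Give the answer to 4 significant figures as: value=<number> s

Throughput in SI: Q_s = 218.0 kg/h ÷ 3600 s/h = 0.0605556 kg/s
t_res = M / Q_s = 2.47 / 0.0605556 = 40.789 s

value=40.79 s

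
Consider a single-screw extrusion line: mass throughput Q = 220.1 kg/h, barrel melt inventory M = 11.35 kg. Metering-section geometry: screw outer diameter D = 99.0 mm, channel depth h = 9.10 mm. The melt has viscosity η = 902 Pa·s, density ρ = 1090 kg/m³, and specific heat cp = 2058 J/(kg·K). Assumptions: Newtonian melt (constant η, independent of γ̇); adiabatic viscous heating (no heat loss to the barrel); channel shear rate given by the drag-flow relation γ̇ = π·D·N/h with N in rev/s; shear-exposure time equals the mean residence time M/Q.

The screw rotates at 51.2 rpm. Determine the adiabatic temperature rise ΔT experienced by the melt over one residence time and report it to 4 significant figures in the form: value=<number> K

value=63.49 K

Q_s = Q / 3600 = 220.1 / 3600 = 0.0611389 kg/s
t_res = M / Q_s = 11.35 ÷ 0.0611389 = 185.643 s
D = 99.0 mm = 0.099 m;  h = 9.10 mm = 0.0091 m;  N = 51.2 rpm / 60 = 0.853333 rev/s
γ̇ = π D N / h = (π)(0.099)(0.853333) / 0.0091 = 29.165 s⁻¹
Adiabatic rise: ΔT = η γ̇² t_res / (ρ cp) = 902·(29.165)²·185.643 / (1090·2058) = 63.4947 K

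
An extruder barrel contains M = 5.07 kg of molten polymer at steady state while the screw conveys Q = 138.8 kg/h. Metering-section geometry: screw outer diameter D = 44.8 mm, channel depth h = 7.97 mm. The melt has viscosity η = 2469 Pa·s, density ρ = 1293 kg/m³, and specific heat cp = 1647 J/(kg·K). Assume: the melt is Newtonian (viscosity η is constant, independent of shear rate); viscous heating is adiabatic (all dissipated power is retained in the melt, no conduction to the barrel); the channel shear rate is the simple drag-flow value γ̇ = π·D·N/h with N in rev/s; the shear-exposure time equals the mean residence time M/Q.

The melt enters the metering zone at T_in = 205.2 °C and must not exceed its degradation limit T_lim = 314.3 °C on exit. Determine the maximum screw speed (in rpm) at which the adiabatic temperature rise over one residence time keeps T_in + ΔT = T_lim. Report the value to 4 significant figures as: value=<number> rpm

value=90.89 rpm

Q_s = Q / 3600 = 138.8 / 3600 = 0.0385556 kg/s
t_res = M / Q_s = 5.07 ÷ 0.0385556 = 131.499 s
Convert to metres: D = 0.0448 m, h = 0.00797 m
Allowable rise: ΔT_a = T_lim − T_in = 314.3 − 205.2 = 109.1 K
γ̇_max² = ΔT_a·ρ·cp / (η·t_res) = [109.1 × 1293 × 1647] / [2469 × 131.499] = 715.607 s⁻²
γ̇_max = sqrt(715.607) = 26.7508 s⁻¹
Solve γ̇ = πDN/h for N: N_max = γ̇_max·h/(π·D) = 26.7508 × 0.00797 / (π × 0.0448) = 1.51484 rev/s = 90.8906 rpm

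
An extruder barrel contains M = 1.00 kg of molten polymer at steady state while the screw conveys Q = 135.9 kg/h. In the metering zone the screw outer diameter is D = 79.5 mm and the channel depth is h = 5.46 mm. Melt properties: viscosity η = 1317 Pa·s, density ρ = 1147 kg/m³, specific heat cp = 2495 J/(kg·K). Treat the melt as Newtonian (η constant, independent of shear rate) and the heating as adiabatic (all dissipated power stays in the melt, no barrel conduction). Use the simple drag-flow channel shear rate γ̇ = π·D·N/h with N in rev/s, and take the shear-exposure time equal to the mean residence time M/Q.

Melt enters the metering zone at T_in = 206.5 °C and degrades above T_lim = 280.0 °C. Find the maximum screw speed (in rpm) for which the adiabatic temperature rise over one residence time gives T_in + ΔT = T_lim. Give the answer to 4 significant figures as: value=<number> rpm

value=101.8 rpm

Convert throughput: Q = 135.9 kg/h = 135.9/3600 = 0.03775 kg/s
t_res = M / Q_s = 1.00 / 0.03775 = 26.4901 s
Geometry in SI: D = 79.5 mm → 0.0795 m, h = 5.46 mm → 0.00546 m
ΔT_a = T_lim − T_in = 280.0 − 206.5 = 73.5 K
γ̇_max² = ΔT_a·ρ·cp / (η·t_res) = [73.5 × 1147 × 2495] / [1317 × 26.4901] = 6029.1 s⁻²
Take the square root: γ̇_max = √(6029.1) = 77.6473 s⁻¹
N_max = γ̇_max h / (πD) = 77.6473·0.00546/(π·0.0795) = 1.69747 rev/s → ×60 = 101.848 rpm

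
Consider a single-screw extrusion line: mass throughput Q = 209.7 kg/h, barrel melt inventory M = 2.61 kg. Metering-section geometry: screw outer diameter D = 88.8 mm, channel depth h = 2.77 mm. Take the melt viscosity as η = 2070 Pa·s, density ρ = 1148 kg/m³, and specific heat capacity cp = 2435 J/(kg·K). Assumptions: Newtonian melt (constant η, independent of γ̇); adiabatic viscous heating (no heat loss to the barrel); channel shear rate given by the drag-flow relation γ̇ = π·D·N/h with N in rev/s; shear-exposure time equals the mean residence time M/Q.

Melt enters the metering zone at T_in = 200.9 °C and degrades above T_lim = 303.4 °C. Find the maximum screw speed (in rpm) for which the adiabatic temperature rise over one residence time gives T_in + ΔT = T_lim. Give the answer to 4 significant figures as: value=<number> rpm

Convert throughput: Q = 209.7 kg/h = 209.7/3600 = 0.05825 kg/s
Mean residence time: t_res = M/Q_s = 2.61 kg / 0.05825 kg/s = 44.8069 s
Geometry in SI: D = 88.8 mm → 0.0888 m, h = 2.77 mm → 0.00277 m
ΔT_a = T_lim − T_in = 303.4 − 200.9 = 102.5 K
Invert ΔT = ηγ̇²t_res/(ρcp) for γ̇: γ̇_max² = ΔT_a ρ cp / (η t_res) = 102.5·1148·2435 / (2070·44.8069) = 3089.23 s⁻²
Take the square root: γ̇_max = √(3089.23) = 55.5808 s⁻¹
N_max = γ̇_max·h / (π·D) = 55.5808 · 0.00277 / (π · 0.0888) = 0.551876 rev/s = 33.1126 rpm

value=33.11 rpm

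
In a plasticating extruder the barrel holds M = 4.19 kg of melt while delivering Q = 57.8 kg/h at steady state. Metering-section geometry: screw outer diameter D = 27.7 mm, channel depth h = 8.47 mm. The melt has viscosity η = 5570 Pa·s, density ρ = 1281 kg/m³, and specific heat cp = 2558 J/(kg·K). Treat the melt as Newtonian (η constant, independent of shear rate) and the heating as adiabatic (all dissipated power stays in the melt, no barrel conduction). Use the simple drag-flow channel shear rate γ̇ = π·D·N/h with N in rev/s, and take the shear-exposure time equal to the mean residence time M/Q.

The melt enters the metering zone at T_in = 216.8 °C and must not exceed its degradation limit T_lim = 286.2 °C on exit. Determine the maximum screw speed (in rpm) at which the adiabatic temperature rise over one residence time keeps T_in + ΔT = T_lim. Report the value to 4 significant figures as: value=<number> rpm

value=73.04 rpm

Convert throughput: Q = 57.8 kg/h = 57.8/3600 = 0.0160556 kg/s
t_res = M / Q_s = 4.19 ÷ 0.0160556 = 260.969 s
Convert to metres: D = 0.0277 m, h = 0.00847 m
ΔT_a = T_lim − T_in = 286.2 − 216.8 = 69.4 K
γ̇_max² = ΔT_a·ρ·cp/(η·t_res) = 69.4·1281·2558/(5570·260.969) = 156.446 s⁻²
γ̇_max = sqrt(156.446) = 12.5078 s⁻¹
N_max = γ̇_max·h / (π·D) = 12.5078 · 0.00847 / (π · 0.0277) = 1.21741 rev/s = 73.0445 rpm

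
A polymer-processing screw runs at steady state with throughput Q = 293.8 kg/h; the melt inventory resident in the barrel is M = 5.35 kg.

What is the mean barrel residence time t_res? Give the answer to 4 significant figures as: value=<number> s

Convert throughput: Q = 293.8 kg/h = 293.8/3600 = 0.0816111 kg/s
t_res = M / Q_s = 5.35 ÷ 0.0816111 = 65.5548 s

value=65.55 s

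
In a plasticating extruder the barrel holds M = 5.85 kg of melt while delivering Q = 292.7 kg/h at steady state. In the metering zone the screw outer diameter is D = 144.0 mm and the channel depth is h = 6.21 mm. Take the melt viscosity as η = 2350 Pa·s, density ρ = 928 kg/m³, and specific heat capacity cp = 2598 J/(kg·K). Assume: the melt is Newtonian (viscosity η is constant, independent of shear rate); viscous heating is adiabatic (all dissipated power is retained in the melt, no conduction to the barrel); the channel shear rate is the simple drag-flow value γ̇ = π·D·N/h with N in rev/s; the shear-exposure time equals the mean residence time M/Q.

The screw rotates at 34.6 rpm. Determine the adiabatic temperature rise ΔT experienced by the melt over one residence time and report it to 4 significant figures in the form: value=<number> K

Q_s = Q / 3600 = 292.7 / 3600 = 0.0813056 kg/s
t_res = M / Q_s = 5.85 ÷ 0.0813056 = 71.9508 s
D = 144.0 mm = 0.144 m;  h = 6.21 mm = 0.00621 m;  N = 34.6 rpm / 60 = 0.576667 rev/s
γ̇ = π·D·N / h = π · 0.144 · 0.576667 / 0.00621 = 42.0093 s⁻¹
ΔT = η·γ̇²·t_res / (ρ·cp) = 2350 · (42.0093)² · 71.9508 / (928 · 2598) = 123.768 K

value=123.8 K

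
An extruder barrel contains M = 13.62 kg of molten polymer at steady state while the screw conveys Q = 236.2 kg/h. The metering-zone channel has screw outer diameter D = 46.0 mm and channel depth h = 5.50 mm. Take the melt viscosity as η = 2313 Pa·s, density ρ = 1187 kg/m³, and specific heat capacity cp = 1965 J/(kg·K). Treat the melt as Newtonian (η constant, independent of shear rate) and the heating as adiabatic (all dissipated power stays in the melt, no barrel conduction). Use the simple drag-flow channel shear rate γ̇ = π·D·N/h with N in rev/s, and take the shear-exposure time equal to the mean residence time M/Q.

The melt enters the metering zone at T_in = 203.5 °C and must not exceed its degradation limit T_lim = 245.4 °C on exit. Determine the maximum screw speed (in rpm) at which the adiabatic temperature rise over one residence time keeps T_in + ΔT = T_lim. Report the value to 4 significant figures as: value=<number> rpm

Throughput in SI: Q_s = 236.2 kg/h ÷ 3600 s/h = 0.0656111 kg/s
Mean residence time: t_res = M/Q_s = 13.62 kg / 0.0656111 kg/s = 207.587 s
Geometry in SI: D = 46.0 mm → 0.046 m, h = 5.50 mm → 0.0055 m
Allowable rise: ΔT_a = T_lim − T_in = 245.4 − 203.5 = 41.9 K
γ̇_max² = ΔT_a·ρ·cp/(η·t_res) = 41.9·1187·1965/(2313·207.587) = 203.541 s⁻²
γ̇_max = sqrt(203.541) = 14.2668 s⁻¹
N_max = γ̇_max h / (πD) = 14.2668·0.0055/(π·0.046) = 0.542976 rev/s → ×60 = 32.5786 rpm

value=32.58 rpm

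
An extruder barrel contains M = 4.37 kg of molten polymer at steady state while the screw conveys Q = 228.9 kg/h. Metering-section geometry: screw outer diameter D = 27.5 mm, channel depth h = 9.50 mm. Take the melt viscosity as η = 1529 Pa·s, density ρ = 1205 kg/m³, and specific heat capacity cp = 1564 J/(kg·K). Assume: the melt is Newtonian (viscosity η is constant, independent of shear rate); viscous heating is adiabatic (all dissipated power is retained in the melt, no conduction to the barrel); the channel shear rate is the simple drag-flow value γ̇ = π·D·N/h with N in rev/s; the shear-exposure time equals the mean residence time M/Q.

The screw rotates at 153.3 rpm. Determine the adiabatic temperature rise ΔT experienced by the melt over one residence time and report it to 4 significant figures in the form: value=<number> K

Q_s = Q / 3600 = 228.9 / 3600 = 0.0635833 kg/s
t_res = M / Q_s = 4.37 / 0.0635833 = 68.7287 s
Geometry in metres: D = 27.5 mm → 0.0275 m, h = 9.50 mm → 0.0095 m; screw speed N = 153.3 rpm = 2.555 rev/s
Shear rate: γ̇ = πDN/h = π·0.0275·2.555/0.0095 = 23.2354 s⁻¹
ΔT = η·γ̇²·t_res/(ρ·cp) = [1529 × 23.2354² × 68.7287] / [1205 × 1564] = 30.1038 K

value=30.10 K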